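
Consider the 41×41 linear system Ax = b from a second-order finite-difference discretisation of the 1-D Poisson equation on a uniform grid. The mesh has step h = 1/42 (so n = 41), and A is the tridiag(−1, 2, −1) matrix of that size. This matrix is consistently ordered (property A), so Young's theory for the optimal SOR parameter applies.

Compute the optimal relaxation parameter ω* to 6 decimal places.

ω* = 1.860932

ρ_J = max_k |cos(kπ/42)| = cos(π/42) = 0.997204
√(1 − cos²(π/42)) = sin(π/42) ≈ 0.0747301.
Then 2/(1+√(1−ρ_J²)) = 2/(1+0.0747301); ω* = 2/1.0747301 = 1.860932.
[ρ_SOR] ω* − 1 = 0.860932.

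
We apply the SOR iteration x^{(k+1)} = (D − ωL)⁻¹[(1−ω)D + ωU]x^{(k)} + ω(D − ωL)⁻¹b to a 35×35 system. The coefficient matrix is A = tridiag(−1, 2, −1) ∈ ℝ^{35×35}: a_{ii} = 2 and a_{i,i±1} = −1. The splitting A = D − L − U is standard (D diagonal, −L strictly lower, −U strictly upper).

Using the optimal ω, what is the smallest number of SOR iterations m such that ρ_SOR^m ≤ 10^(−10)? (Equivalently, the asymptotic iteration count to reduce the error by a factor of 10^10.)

[ρ_J] n=35: ρ(B_J) = cos(π/(n+1)) = cos(π/36) = 0.9961947.
root = sin(π/36) = 0.0871557  (since 1−cos² = sin²).
ω* = 2 / (1 + 0.0871557) = 2 / 1.0871557 ≈ 1.8396629.
ρ(B_{ω*}) = ω*−1 = 0.8396629
m ≥ 10·ln10 / (−ln 0.8396629) = 131.761; smallest integer m = 132.

m = 132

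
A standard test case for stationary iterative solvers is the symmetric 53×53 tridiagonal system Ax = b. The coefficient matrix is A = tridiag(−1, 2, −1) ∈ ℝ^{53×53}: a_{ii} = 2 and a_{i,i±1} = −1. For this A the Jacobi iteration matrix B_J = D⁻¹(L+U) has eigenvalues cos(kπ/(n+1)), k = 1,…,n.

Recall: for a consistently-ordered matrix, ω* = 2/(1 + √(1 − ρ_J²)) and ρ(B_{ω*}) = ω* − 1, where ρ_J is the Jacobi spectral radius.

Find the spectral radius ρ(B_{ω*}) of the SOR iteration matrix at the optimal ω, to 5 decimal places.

ρ_SOR = 0.89010

[ρ_J] n=53: ρ(B_J) = cos(π/(n+1)) = cos(π/54) = 0.99831.
√(1−ρ_J²) = |sin(π/54)| = 0.058145
ω* = 2/(1+0.058145) = 1.89010
At ω = 1.89010 every |λ(B_ω)| = ω−1, so ρ_SOR = 0.89010.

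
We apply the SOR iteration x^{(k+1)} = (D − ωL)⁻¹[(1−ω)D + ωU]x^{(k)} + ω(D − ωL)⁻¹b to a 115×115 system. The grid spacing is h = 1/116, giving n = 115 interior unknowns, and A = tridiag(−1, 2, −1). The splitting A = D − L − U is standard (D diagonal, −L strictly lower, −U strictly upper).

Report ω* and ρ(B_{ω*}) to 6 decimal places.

ω* = 1.947269, ρ_SOR = 0.947269

ρ_J = max_k |cos(kπ/116)| = cos(π/116) = 0.999633
root = sin(π/116) = 0.0270794  (since 1−cos² = sin²).
Then 2/(1+√(1−ρ_J²)) = 2/(1+0.0270794); ω* = 2/1.0270794 = 1.947269.
and ρ(B_{ω*}) = 1.947269 − 1 = 0.947269.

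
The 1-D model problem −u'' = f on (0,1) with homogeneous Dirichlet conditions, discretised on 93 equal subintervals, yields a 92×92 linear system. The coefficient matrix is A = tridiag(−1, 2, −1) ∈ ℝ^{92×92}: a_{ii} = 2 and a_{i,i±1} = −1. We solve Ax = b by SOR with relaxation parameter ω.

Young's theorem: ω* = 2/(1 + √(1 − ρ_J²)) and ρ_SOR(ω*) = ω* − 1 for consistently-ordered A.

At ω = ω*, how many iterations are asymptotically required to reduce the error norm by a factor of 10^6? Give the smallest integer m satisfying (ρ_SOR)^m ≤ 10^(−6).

With n=92, ρ(Jacobi) = cos(π/93) = 0.9994295.
root = sin(π/93) = 0.0337741  (since 1−cos² = sin²).
[ω*] 2 ÷ (1 + 0.0337741) = 2 ÷ 1.0337741 = 1.9346586.
ρ_SOR = ω* − 1 ≈ 0.9346586.
6·ln10 = 13.8155; −ln(0.9346586) = 0.067574; m = ⌈13.8155/0.067574⌉ = ⌈204.450⌉ = 205.

m = 205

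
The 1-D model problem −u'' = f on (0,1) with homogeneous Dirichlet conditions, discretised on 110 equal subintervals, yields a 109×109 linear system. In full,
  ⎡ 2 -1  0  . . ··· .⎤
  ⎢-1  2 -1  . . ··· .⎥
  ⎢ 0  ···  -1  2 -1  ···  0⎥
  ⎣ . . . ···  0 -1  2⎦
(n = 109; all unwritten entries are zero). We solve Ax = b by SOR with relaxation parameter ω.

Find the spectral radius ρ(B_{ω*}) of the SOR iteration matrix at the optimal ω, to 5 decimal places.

With n=109, ρ(Jacobi) = cos(π/110) = 0.99959.
1 − cos²(π/110) = sin²(π/110) ⇒ √(1−ρ_J²) = sin(π/110) = 0.028556.
Young: ω* = 2/(1+√(1−ρ_J²)) = 2/(1+0.028556) = 2/1.028556 = 1.94447.
ρ_SOR = ω* − 1 = 1.94447 − 1 = 0.94447.

ρ_SOR = 0.94447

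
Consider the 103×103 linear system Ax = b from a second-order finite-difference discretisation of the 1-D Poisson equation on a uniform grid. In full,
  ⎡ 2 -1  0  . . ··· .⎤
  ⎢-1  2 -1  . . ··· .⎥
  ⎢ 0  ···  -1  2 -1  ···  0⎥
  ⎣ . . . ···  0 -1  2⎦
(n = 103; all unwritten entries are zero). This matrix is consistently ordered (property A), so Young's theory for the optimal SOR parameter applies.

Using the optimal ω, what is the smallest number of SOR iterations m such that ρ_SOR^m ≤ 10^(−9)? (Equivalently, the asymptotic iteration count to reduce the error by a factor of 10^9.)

m = 343

spectrum of D⁻¹(L+U) = {cos(kπ/104) : 1≤k≤103}; ρ_J = cos(π/104) = 0.9995438.
root = sin(π/104) = 0.0302030  (since 1−cos² = sin²).
Young: ω* = 2/(1+√(1−ρ_J²)) = 2/(1+0.0302030) = 2/1.0302030 = 1.9413650.
ρ_SOR = ω* − 1 ≈ 0.9413650.
ρ_SOR^m ≤ 10^(−9) ⇔ m ≥ 9·ln10/(−ln 0.9413650) = 20.7233/0.0604243 = 342.963; m = ⌈342.963⌉ = 343.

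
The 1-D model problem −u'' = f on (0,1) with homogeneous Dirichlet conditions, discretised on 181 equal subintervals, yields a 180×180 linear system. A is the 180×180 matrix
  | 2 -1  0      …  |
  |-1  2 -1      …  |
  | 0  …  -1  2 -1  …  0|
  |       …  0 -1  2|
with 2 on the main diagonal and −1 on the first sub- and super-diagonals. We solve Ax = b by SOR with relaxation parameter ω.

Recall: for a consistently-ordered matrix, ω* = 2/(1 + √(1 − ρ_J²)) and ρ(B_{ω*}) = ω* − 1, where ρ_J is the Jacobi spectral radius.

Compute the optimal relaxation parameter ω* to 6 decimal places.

n=180: λ(B_J) = 1 − λ(A)/2 = cos(kπ/181); k=1 gives ρ_J = 0.999849.
√(1−ρ_J²) = |sin(π/181)| = 0.0173560
ω* = 2 / (1 + 0.0173560) = 2 / 1.0173560 ≈ 1.965880.
ρ_SOR = ω* − 1 ≈ 0.965880.

ω* = 1.965880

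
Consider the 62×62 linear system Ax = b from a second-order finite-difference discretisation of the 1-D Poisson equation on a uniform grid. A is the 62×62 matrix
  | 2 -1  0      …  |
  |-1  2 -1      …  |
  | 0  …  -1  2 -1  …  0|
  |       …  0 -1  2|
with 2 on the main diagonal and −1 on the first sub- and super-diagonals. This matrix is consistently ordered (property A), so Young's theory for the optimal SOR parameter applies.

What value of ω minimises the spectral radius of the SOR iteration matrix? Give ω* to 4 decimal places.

ω* = 1.9050

n=62: λ(B_J) = 1 − λ(A)/2 = cos(kπ/63); k=1 gives ρ_J = 0.9988.
√(1−ρ_J²) simplifies to sin(π/63) = 0.04985.
Then 2/(1+√(1−ρ_J²)) = 2/(1+0.04985); ω* = 2/1.04985 = 1.9050.
Hence ρ(B_{ω*}) = 1.9050 − 1 = 0.9050.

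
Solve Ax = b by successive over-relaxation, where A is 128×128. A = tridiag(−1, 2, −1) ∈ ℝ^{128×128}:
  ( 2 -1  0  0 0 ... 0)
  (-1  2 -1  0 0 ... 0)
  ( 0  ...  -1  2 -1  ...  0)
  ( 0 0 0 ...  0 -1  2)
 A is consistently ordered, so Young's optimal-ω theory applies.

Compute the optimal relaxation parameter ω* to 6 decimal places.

ω* = 1.952456

With n=128, ρ(Jacobi) = cos(π/129) = 0.999703.
√(1−ρ_J²) simplifies to sin(π/129) = 0.0243510.
ω* = 2 / (1 + 0.0243510) = 2 / 1.0243510 ≈ 1.952456.
ρ(B_{ω*}) = ω*−1 = 0.952456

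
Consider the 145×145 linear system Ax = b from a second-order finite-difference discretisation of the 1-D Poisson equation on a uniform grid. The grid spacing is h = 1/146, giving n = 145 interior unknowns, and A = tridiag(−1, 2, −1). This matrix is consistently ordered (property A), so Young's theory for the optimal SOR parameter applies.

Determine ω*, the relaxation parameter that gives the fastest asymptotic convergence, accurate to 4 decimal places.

B_J for the 145×145 system has eigenvalues cos(kπ/146); ρ_J = cos(π/146) = 0.9998.
√(1 − cos²(π/146)) = sin(π/146) ≈ 0.02152.
Young: ω* = 2/(1+√(1−ρ_J²)) = 2/(1+0.02152) = 2/1.02152 = 1.9579.
ρ_SOR = ω* − 1 = 1.9579 − 1 = 0.9579.

ω* = 1.9579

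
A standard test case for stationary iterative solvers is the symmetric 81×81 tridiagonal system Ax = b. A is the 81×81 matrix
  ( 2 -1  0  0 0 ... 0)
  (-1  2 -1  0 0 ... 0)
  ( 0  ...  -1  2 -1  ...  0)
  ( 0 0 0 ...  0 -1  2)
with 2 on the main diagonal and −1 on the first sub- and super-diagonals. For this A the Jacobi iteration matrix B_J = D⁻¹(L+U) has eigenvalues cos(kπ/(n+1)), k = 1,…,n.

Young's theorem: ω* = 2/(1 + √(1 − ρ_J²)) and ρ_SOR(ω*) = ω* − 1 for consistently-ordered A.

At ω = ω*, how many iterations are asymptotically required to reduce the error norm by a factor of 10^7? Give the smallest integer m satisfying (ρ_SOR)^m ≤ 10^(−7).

m = 211

spectrum of D⁻¹(L+U) = {cos(kπ/82) : 1≤k≤81}; ρ_J = cos(π/82) = 0.9992662.
1 − cos²(π/82) = sin²(π/82) ⇒ √(1−ρ_J²) = sin(π/82) = 0.0383027.
Then 2/(1+√(1−ρ_J²)) = 2/(1+0.0383027); ω* = 2/1.0383027 = 1.9262206.
Hence ρ(B_{ω*}) = 1.9262206 − 1 = 0.9262206.
7·ln10 = 16.1181; −ln(0.9262206) = 0.0766428; m = ⌈16.1181/0.0766428⌉ = ⌈210.302⌉ = 211.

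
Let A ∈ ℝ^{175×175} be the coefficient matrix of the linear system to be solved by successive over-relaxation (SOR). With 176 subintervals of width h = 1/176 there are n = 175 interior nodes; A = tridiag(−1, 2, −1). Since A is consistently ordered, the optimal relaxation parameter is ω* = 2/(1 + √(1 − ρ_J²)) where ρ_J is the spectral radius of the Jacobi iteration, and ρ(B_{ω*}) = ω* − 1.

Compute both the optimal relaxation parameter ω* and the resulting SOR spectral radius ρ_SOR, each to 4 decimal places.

ω* = 1.9649, ρ_SOR = 0.9649

n=175: λ(B_J) = 1 − λ(A)/2 = cos(kπ/176); k=1 gives ρ_J = 0.9998.
√(1 − cos²(π/176)) = sin(π/176) ≈ 0.01785.
ω* = 2 / (1 + 0.01785) = 2 / 1.01785 ≈ 1.9649.
[ρ_SOR] ω* − 1 = 0.9649.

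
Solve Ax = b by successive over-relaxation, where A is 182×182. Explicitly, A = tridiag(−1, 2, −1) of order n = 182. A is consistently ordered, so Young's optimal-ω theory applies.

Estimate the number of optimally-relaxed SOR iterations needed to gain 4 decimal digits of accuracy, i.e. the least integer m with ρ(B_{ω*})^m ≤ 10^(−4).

With n=182, ρ(Jacobi) = cos(π/183) = 0.9998526.
√(1 − cos²(π/183)) = sin(π/183) ≈ 0.0171663.
Young: ω* = 2/(1+√(1−ρ_J²)) = 2/(1+0.0171663) = 2/1.0171663 = 1.9662468.
ρ_SOR = ω* − 1 ≈ 0.9662468.
Need (0.9662468)^m ≤ 10^(−4): m ≥ 4·ln10/|ln 0.9662468| = 9.21034/0.034336 = 268.241 ⇒ m = 269.

m = 269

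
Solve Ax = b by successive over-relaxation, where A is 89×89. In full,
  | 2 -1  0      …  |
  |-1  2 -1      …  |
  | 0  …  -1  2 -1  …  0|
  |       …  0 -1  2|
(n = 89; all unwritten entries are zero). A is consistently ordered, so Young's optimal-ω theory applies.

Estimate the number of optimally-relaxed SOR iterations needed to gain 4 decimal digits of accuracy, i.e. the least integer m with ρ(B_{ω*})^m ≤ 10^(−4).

m = 132

½·tridiag(1,0,1) at n=89: λ_k = cos(kπ/90); max |λ| at k=1 ⇒ ρ_J = cos(π/90) ≈ 0.9993908.
√(1−ρ_J²) = |sin(π/90)| = 0.0348995
ω* = 2/(1 + 0.0348995) = 2/1.0348995 = 1.9325548.
ρ_SOR = ω* − 1 = 1.9325548 − 1 = 0.9325548.
ρ_SOR^m ≤ 10^(−4) ⇔ m ≥ 4·ln10/(−ln 0.9325548) = 9.21034/0.0698274 = 131.902; m = ⌈131.902⌉ = 132.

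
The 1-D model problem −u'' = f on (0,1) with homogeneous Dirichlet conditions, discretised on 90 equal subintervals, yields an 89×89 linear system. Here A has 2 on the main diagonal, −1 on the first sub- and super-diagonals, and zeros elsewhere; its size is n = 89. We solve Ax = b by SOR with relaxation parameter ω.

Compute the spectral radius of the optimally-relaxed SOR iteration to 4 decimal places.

ρ_SOR = 0.9326

spectrum of D⁻¹(L+U) = {cos(kπ/90) : 1≤k≤89}; ρ_J = cos(π/90) = 0.9994.
√(1−ρ_J²) = |sin(π/90)| = 0.03490
ω* = 2 / (1 + 0.03490) = 2 / 1.03490 ≈ 1.9326.
and ρ(B_{ω*}) = 1.9326 − 1 = 0.9326.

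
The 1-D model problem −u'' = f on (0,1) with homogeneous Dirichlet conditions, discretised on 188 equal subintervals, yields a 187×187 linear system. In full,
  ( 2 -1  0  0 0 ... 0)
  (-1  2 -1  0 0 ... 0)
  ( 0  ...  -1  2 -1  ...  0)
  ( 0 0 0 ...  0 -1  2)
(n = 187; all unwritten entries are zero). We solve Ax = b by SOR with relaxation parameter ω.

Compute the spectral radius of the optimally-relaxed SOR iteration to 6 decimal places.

B_J for the 187×187 system has eigenvalues cos(kπ/188); ρ_J = cos(π/188) = 0.999860.
1 − cos²(π/188) = sin²(π/188) ⇒ √(1−ρ_J²) = sin(π/188) = 0.0167098.
ω* = 2/(1 + 0.0167098) = 2/1.0167098 = 1.967130.
and ρ(B_{ω*}) = 1.967130 − 1 = 0.967130.

ρ_SOR = 0.967130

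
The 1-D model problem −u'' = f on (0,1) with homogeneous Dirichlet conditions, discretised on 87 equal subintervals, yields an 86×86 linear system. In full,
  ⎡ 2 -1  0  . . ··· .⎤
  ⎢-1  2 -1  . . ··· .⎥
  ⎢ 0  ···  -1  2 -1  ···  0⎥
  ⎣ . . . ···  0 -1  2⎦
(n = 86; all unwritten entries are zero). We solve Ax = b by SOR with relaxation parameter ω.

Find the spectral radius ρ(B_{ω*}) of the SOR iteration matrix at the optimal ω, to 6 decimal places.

ρ_SOR = 0.930311

n=86: λ(B_J) = 1 − λ(A)/2 = cos(kπ/87); k=1 gives ρ_J = 0.999348.
1 − cos²(π/87) = sin²(π/87) ⇒ √(1−ρ_J²) = sin(π/87) = 0.0361024.
Then 2/(1+√(1−ρ_J²)) = 2/(1+0.0361024); ω* = 2/1.0361024 = 1.930311.
Hence ρ(B_{ω*}) = 1.930311 − 1 = 0.930311.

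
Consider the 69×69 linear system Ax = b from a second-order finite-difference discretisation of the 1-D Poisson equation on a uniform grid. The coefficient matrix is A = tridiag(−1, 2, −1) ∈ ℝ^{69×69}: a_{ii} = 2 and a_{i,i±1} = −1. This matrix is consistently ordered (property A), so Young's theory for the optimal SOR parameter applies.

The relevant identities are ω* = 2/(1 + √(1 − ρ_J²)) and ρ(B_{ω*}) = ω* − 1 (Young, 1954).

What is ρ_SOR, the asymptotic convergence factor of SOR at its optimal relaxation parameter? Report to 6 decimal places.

ρ_SOR = 0.914123

spectrum of D⁻¹(L+U) = {cos(kπ/70) : 1≤k≤69}; ρ_J = cos(π/70) = 0.998993.
1 − cos²(π/70) = sin²(π/70) ⇒ √(1−ρ_J²) = sin(π/70) = 0.0448648.
Then 2/(1+√(1−ρ_J²)) = 2/(1+0.0448648); ω* = 2/1.0448648 = 1.914123.
ρ_SOR = ω* − 1 = 1.914123 − 1 = 0.914123.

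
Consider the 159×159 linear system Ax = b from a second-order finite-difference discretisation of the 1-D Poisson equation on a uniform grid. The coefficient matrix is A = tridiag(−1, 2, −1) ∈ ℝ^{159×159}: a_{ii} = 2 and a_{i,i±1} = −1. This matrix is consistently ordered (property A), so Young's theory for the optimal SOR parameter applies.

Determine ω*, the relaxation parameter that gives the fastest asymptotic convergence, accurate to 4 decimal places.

ρ_J = max_k |cos(kπ/160)| = cos(π/160) = 0.9998
1 − cos²(π/160) = sin²(π/160) ⇒ √(1−ρ_J²) = sin(π/160) = 0.01963.
So ω* = 2/1.01963 = 1.9615 (Young).
Hence ρ(B_{ω*}) = 1.9615 − 1 = 0.9615.

ω* = 1.9615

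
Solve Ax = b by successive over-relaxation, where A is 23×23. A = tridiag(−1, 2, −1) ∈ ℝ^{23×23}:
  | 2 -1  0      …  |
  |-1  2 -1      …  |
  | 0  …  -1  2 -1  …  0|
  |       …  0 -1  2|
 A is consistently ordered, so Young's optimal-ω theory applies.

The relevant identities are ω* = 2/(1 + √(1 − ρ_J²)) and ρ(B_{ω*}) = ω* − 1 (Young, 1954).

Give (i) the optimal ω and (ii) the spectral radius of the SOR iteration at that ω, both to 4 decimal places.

[ρ_J] n=23: ρ(B_J) = cos(π/(n+1)) = cos(π/24) = 0.9914.
√(1−ρ_J²) = |sin(π/24)| = 0.13053
[ω*] 2 ÷ (1 + 0.13053) = 2 ÷ 1.13053 = 1.7691.
[ρ_SOR] ω* − 1 = 0.7691.

ω* = 1.7691, ρ_SOR = 0.7691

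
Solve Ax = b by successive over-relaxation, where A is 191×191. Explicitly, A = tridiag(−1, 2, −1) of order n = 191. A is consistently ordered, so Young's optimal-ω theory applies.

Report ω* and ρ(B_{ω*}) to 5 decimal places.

ω* = 1.96780, ρ_SOR = 0.96780

spectrum of D⁻¹(L+U) = {cos(kπ/192) : 1≤k≤191}; ρ_J = cos(π/192) = 0.99987.
1 − cos²(π/192) = sin²(π/192) ⇒ √(1−ρ_J²) = sin(π/192) = 0.016362.
[ω*] 2 ÷ (1 + 0.016362) = 2 ÷ 1.016362 = 1.96780.
At ω = 1.96780 every |λ(B_ω)| = ω−1, so ρ_SOR = 0.96780.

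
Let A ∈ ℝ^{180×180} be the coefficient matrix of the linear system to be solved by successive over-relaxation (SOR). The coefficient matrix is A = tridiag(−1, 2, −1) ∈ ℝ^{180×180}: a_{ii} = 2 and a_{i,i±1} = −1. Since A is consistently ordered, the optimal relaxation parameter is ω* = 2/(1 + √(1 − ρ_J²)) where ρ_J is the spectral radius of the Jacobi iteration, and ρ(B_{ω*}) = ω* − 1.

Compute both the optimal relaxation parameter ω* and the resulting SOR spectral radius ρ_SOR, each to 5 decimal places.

ω* = 1.96588, ρ_SOR = 0.96588

n=180: λ(B_J) = 1 − λ(A)/2 = cos(kπ/181); k=1 gives ρ_J = 0.99985.
√(1−ρ_J²) simplifies to sin(π/181) = 0.017356.
Young: ω* = 2/(1+√(1−ρ_J²)) = 2/(1+0.017356) = 2/1.017356 = 1.96588.
and ρ(B_{ω*}) = 1.96588 − 1 = 0.96588.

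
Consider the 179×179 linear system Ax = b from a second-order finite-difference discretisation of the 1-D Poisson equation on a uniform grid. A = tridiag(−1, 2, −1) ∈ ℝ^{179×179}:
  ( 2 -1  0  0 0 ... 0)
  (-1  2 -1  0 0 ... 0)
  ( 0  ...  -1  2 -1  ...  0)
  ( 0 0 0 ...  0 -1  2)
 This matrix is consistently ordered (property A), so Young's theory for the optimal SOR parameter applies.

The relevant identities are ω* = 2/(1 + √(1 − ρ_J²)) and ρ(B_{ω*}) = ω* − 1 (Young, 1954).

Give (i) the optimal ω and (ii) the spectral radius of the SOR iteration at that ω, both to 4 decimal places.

n=179: λ(B_J) = 1 − λ(A)/2 = cos(kπ/180); k=1 gives ρ_J = 0.9998.
√(1 − cos²(π/180)) = sin(π/180) ≈ 0.01745.
ω* = 2 / (1 + 0.01745) = 2 / 1.01745 ≈ 1.9657.
ρ(B_{ω*}) = ω*−1 = 0.9657

ω* = 1.9657, ρ_SOR = 0.9657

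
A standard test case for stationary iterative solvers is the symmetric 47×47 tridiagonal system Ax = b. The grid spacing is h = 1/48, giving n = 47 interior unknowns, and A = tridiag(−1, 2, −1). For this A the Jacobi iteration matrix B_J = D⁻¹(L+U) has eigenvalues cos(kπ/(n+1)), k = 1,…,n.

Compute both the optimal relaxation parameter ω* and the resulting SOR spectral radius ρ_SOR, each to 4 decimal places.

ω* = 1.8772, ρ_SOR = 0.8772

[ρ_J] n=47: ρ(B_J) = cos(π/(n+1)) = cos(π/48) = 0.9979.
√(1−ρ_J²) = |sin(π/48)| = 0.06540
ω* = 2/(1+0.06540) = 1.8772
Hence ρ(B_{ω*}) = 1.8772 − 1 = 0.8772.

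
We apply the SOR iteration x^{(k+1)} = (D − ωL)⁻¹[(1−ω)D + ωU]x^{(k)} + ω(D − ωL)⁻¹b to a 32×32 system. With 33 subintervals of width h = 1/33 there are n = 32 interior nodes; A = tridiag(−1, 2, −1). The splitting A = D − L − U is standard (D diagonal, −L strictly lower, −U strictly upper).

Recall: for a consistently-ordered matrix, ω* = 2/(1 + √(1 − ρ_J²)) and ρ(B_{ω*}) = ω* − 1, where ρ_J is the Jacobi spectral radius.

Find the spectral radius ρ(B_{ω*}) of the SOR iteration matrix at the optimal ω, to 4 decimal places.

spectrum of D⁻¹(L+U) = {cos(kπ/33) : 1≤k≤32}; ρ_J = cos(π/33) = 0.9955.
√(1−ρ_J²) = |sin(π/33)| = 0.09506
So ω* = 2/1.09506 = 1.8264 (Young).
At ω = 1.8264 every |λ(B_ω)| = ω−1, so ρ_SOR = 0.8264.

ρ_SOR = 0.8264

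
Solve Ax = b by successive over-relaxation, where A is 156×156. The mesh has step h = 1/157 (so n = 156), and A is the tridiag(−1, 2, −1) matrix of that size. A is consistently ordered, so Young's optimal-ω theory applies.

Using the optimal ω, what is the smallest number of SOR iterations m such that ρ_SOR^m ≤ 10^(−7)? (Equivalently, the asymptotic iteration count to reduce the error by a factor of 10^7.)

[ρ_J] n=156: ρ(B_J) = cos(π/(n+1)) = cos(π/157) = 0.9997998.
√(1−ρ_J²) = |sin(π/157)| = 0.0200088
ω* = 2/(1+0.0200088) = 1.9607674
and ρ(B_{ω*}) = 1.9607674 − 1 = 0.9607674.
ρ_SOR^m ≤ 10^(−7) ⇔ m ≥ 7·ln10/(−ln 0.9607674) = 16.1181/0.0400229 = 402.722; m = ⌈402.722⌉ = 403.

m = 403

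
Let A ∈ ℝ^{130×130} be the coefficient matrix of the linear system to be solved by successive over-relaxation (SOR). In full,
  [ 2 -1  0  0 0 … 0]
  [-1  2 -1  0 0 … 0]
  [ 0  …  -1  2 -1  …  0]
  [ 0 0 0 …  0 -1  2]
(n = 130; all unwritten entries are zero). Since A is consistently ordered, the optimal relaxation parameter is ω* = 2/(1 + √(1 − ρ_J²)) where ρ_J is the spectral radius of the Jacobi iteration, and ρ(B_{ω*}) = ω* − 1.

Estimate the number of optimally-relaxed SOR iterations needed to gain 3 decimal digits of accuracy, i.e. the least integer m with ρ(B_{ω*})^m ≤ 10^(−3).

m = 145

[ρ_J] n=130: ρ(B_J) = cos(π/(n+1)) = cos(π/131) = 0.9997125.
root = sin(π/131) = 0.0239793  (since 1−cos² = sin²).
[ω*] 2 ÷ (1 + 0.0239793) = 2 ÷ 1.0239793 = 1.9531645.
[ρ_SOR] ω* − 1 = 0.9531645.
3·ln10 = 6.90776; −ln(0.9531645) = 0.0479678; m = ⌈6.90776/0.0479678⌉ = ⌈144.008⌉ = 145.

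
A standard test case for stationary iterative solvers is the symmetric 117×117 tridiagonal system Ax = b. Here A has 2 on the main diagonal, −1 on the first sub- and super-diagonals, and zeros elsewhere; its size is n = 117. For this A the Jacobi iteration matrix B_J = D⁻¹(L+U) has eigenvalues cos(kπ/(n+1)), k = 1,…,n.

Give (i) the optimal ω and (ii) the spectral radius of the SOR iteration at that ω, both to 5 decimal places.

ρ_J = max_k |cos(kπ/118)| = cos(π/118) = 0.99965
1 − cos²(π/118) = sin²(π/118) ⇒ √(1−ρ_J²) = sin(π/118) = 0.026621.
So ω* = 2/1.026621 = 1.94814 (Young).
[ρ_SOR] ω* − 1 = 0.94814.

ω* = 1.94814, ρ_SOR = 0.94814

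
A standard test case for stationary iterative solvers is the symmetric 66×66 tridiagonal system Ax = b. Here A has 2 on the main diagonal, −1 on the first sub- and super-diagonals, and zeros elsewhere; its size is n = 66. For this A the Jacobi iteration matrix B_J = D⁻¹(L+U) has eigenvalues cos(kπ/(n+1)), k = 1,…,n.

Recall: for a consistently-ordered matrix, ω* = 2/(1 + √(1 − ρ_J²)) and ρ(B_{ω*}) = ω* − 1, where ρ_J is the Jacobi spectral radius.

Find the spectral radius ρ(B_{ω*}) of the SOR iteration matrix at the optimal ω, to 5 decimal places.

spectrum of D⁻¹(L+U) = {cos(kπ/67) : 1≤k≤66}; ρ_J = cos(π/67) = 0.99890.
root = sin(π/67) = 0.046872  (since 1−cos² = sin²).
Young: ω* = 2/(1+√(1−ρ_J²)) = 2/(1+0.046872) = 2/1.046872 = 1.91045.
and ρ(B_{ω*}) = 1.91045 − 1 = 0.91045.

ρ_SOR = 0.91045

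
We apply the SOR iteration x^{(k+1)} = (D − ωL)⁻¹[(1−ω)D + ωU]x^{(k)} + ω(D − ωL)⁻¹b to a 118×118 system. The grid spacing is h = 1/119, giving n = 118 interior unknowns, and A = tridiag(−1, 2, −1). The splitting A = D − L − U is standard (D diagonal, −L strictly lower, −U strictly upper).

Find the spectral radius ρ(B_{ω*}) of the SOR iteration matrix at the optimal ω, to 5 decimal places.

ρ_SOR = 0.94856

ρ_J = max_k |cos(kπ/119)| = cos(π/119) = 0.99965
√(1−ρ_J²) = |sin(π/119)| = 0.026397
ω* = 2/(1 + 0.026397) = 2/1.026397 = 1.94856.
ρ_SOR = ω* − 1 ≈ 0.94856.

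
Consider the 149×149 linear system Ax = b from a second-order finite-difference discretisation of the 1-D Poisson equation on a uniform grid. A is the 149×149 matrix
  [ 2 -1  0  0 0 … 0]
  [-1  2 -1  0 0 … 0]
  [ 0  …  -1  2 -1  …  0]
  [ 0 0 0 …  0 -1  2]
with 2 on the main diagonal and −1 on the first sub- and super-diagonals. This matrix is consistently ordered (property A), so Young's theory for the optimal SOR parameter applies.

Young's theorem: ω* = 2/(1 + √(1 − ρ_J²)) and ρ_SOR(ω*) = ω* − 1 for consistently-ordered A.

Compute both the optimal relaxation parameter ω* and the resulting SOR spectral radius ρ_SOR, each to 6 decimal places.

½·tridiag(1,0,1) at n=149: λ_k = cos(kπ/150); max |λ| at k=1 ⇒ ρ_J = cos(π/150) ≈ 0.999781.
√(1−ρ_J²) = |sin(π/150)| = 0.0209424
ω* = 2/(1 + 0.0209424) = 2/1.0209424 = 1.958974.
[ρ_SOR] ω* − 1 = 0.958974.

ω* = 1.958974, ρ_SOR = 0.958974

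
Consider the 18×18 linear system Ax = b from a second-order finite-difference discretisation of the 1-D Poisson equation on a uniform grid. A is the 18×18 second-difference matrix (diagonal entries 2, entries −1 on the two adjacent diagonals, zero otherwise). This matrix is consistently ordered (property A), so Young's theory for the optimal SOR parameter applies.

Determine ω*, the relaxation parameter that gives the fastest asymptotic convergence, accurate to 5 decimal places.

ω* = 1.71734

spectrum of D⁻¹(L+U) = {cos(kπ/19) : 1≤k≤18}; ρ_J = cos(π/19) = 0.98636.
√(1−ρ_J²) = |sin(π/19)| = 0.164595
ω* = 2/(1+0.164595) = 1.71734
ρ_SOR = ω* − 1 ≈ 0.71734.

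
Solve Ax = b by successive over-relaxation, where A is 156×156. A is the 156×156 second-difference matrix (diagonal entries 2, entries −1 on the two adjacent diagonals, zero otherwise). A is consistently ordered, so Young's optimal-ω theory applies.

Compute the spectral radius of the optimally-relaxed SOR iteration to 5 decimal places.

spectrum of D⁻¹(L+U) = {cos(kπ/157) : 1≤k≤156}; ρ_J = cos(π/157) = 0.99980.
√(1−ρ_J²) = |sin(π/157)| = 0.020009
ω* = 2 / (1 + 0.020009) = 2 / 1.020009 ≈ 1.96077.
At ω = 1.96077 every |λ(B_ω)| = ω−1, so ρ_SOR = 0.96077.

ρ_SOR = 0.96077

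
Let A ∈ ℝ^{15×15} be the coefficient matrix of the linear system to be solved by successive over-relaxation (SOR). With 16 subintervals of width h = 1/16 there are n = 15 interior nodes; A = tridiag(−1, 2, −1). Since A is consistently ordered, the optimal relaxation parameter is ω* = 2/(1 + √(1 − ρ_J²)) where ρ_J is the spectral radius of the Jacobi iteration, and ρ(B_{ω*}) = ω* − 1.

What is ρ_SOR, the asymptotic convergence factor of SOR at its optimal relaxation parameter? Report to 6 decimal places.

n=15: λ(B_J) = 1 − λ(A)/2 = cos(kπ/16); k=1 gives ρ_J = 0.980785.
1 − cos²(π/16) = sin²(π/16) ⇒ √(1−ρ_J²) = sin(π/16) = 0.1950903.
ω* = 2 / (1 + 0.1950903) = 2 / 1.1950903 ≈ 1.673514.
At ω = 1.673514 every |λ(B_ω)| = ω−1, so ρ_SOR = 0.673514.

ρ_SOR = 0.673514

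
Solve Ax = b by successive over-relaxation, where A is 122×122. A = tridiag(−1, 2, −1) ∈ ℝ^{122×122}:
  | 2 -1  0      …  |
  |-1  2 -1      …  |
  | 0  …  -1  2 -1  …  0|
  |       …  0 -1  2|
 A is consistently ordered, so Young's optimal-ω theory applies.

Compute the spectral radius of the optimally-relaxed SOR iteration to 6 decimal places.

ρ_J = max_k |cos(kπ/123)| = cos(π/123) = 0.999674
√(1−ρ_J²) = |sin(π/123)| = 0.0255386
So ω* = 2/1.0255386 = 1.950195 (Young).
[ρ_SOR] ω* − 1 = 0.950195.

ρ_SOR = 0.950195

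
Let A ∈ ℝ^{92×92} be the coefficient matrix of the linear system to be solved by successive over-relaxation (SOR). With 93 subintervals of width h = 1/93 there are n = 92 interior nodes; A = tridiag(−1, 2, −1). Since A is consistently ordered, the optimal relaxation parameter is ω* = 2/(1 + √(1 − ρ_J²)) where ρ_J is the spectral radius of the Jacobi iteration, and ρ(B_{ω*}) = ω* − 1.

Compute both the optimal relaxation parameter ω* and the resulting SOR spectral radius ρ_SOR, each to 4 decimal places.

spectrum of D⁻¹(L+U) = {cos(kπ/93) : 1≤k≤92}; ρ_J = cos(π/93) = 0.9994.
√(1−ρ_J²) simplifies to sin(π/93) = 0.03377.
Then 2/(1+√(1−ρ_J²)) = 2/(1+0.03377); ω* = 2/1.03377 = 1.9347.
Hence ρ(B_{ω*}) = 1.9347 − 1 = 0.9347.

ω* = 1.9347, ρ_SOR = 0.9347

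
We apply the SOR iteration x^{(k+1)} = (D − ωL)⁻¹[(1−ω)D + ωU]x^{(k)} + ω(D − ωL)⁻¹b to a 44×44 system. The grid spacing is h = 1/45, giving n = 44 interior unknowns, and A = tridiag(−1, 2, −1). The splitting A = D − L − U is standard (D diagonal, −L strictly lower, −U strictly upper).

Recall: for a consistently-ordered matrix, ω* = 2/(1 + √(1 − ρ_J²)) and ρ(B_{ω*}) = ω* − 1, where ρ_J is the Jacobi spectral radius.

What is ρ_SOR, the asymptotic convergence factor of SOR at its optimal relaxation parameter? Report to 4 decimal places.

With n=44, ρ(Jacobi) = cos(π/45) = 0.9976.
root = sin(π/45) = 0.06976  (since 1−cos² = sin²).
So ω* = 2/1.06976 = 1.8696 (Young).
and ρ(B_{ω*}) = 1.8696 − 1 = 0.8696.

ρ_SOR = 0.8696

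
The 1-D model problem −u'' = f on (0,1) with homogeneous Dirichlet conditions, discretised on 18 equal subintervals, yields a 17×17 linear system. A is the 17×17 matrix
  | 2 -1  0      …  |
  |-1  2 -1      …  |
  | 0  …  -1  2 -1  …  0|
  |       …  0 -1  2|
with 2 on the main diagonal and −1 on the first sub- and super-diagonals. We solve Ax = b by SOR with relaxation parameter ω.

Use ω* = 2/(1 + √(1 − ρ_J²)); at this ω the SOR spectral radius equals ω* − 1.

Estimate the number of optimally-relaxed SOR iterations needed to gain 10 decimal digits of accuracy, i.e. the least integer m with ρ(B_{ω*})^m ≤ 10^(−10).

m = 66

With n=17, ρ(Jacobi) = cos(π/18) = 0.9848078.
root = sin(π/18) = 0.1736482  (since 1−cos² = sin²).
So ω* = 2/1.1736482 = 1.7040882 (Young).
ρ(B_{ω*}) = ω*−1 = 0.7040882
(0.7040882)^m ≤ 10^{−10}  ⇒  m·ln(0.7040882) ≤ −10·ln10  ⇒  m ≥ 65.629  ⇒  m = 66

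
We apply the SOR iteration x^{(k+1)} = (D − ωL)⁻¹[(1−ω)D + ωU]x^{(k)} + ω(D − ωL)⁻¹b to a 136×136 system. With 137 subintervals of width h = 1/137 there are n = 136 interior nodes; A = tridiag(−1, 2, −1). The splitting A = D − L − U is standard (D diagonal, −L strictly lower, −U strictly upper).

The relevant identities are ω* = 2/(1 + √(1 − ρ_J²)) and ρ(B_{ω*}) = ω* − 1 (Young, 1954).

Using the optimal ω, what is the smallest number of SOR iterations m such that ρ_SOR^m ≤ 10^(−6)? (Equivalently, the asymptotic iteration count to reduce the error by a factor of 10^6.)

With n=136, ρ(Jacobi) = cos(π/137) = 0.9997371.
1 − cos²(π/137) = sin²(π/137) ⇒ √(1−ρ_J²) = sin(π/137) = 0.0229293.
ω* = 2 / (1 + 0.0229293) = 2 / 1.0229293 ≈ 1.9551693.
At ω = 1.9551693 every |λ(B_ω)| = ω−1, so ρ_SOR = 0.9551693.
ρ_SOR^m ≤ 10^(−6) ⇔ m ≥ 6·ln10/(−ln 0.9551693) = 13.8155/0.0458667 = 301.210; m = ⌈301.210⌉ = 302.

m = 302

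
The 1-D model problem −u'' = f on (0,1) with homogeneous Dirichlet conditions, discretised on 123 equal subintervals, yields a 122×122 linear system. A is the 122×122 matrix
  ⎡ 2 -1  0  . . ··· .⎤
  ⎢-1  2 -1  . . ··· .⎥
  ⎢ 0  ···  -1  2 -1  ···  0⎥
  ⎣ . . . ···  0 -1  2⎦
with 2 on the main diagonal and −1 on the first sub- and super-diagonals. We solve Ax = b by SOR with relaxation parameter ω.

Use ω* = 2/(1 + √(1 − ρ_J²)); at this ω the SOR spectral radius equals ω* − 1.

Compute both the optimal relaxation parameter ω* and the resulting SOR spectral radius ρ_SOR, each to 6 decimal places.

ω* = 1.950195, ρ_SOR = 0.950195

B_J for the 122×122 system has eigenvalues cos(kπ/123); ρ_J = cos(π/123) = 0.999674.
√(1 − cos²(π/123)) = sin(π/123) ≈ 0.0255386.
So ω* = 2/1.0255386 = 1.950195 (Young).
[ρ_SOR] ω* − 1 = 0.950195.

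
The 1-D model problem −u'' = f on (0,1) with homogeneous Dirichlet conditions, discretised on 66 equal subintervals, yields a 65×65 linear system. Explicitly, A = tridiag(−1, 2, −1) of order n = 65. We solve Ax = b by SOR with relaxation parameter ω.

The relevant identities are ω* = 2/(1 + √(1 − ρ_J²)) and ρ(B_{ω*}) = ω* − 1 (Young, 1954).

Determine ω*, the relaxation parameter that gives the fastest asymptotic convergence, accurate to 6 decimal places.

[ρ_J] n=65: ρ(B_J) = cos(π/(n+1)) = cos(π/66) = 0.998867.
√(1 − cos²(π/66)) = sin(π/66) ≈ 0.0475819.
ω* = 2/(1 + 0.0475819) = 2/1.0475819 = 1.909159.
At ω = 1.909159 every |λ(B_ω)| = ω−1, so ρ_SOR = 0.909159.

ω* = 1.909159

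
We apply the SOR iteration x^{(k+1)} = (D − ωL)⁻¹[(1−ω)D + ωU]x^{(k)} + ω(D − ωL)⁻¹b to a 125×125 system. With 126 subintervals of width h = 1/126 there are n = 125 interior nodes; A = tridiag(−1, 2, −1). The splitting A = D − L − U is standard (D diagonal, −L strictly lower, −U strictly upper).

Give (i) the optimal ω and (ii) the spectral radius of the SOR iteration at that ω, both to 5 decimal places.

ω* = 1.95135, ρ_SOR = 0.95135

With n=125, ρ(Jacobi) = cos(π/126) = 0.99969.
1 − cos²(π/126) = sin²(π/126) ⇒ √(1−ρ_J²) = sin(π/126) = 0.024931.
So ω* = 2/1.024931 = 1.95135 (Young).
ρ_SOR = ω* − 1 ≈ 0.95135.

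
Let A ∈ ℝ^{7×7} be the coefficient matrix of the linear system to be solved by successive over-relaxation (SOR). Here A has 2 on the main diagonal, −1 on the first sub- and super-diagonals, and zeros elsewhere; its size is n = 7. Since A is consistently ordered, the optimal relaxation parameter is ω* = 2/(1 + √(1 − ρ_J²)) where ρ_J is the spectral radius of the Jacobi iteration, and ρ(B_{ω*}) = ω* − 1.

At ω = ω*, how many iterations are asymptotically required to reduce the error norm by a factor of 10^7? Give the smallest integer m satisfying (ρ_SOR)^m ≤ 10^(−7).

spectrum of D⁻¹(L+U) = {cos(kπ/8) : 1≤k≤7}; ρ_J = cos(π/8) = 0.9238795.
1 − cos²(π/8) = sin²(π/8) ⇒ √(1−ρ_J²) = sin(π/8) = 0.3826834.
Young: ω* = 2/(1+√(1−ρ_J²)) = 2/(1+0.3826834) = 2/1.3826834 = 1.4464627.
ρ(B_{ω*}) = ω*−1 = 0.4464627
7·ln10 = 16.1181; −ln(0.4464627) = 0.806399; m = ⌈16.1181/0.806399⌉ = ⌈19.988⌉ = 20.

m = 20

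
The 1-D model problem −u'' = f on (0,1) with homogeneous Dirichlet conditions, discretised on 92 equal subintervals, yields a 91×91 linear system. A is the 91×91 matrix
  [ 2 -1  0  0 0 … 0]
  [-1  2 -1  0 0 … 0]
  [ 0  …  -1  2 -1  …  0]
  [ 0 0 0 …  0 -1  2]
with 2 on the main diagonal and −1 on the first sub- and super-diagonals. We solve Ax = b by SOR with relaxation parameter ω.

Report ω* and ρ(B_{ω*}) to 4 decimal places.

ω* = 1.9340, ρ_SOR = 0.9340

ρ_J = max_k |cos(kπ/92)| = cos(π/92) = 0.9994
root = sin(π/92) = 0.03414  (since 1−cos² = sin²).
ω* = 2/(1+0.03414) = 1.9340
ρ_SOR = ω* − 1 = 1.9340 − 1 = 0.9340.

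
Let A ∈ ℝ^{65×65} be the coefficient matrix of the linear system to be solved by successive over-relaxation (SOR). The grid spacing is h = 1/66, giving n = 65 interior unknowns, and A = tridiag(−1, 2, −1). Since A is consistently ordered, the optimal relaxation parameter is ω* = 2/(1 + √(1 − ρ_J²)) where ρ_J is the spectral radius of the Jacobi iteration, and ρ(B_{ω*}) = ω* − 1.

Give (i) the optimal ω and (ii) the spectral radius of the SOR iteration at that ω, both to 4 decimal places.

ω* = 1.9092, ρ_SOR = 0.9092

B_J for the 65×65 system has eigenvalues cos(kπ/66); ρ_J = cos(π/66) = 0.9989.
√(1−ρ_J²) = |sin(π/66)| = 0.04758
[ω*] 2 ÷ (1 + 0.04758) = 2 ÷ 1.04758 = 1.9092.
ρ(B_{ω*}) = ω*−1 = 0.9092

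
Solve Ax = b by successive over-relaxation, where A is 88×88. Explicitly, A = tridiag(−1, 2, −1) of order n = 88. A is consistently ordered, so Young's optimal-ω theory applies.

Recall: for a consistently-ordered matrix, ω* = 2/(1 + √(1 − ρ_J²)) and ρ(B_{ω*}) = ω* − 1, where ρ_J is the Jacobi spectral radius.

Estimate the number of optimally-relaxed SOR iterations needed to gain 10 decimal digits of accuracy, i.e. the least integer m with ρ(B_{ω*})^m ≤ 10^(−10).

B_J for the 88×88 system has eigenvalues cos(kπ/89); ρ_J = cos(π/89) = 0.9993771.
root = sin(π/89) = 0.0352915  (since 1−cos² = sin²).
ω* = 2/(1 + 0.0352915) = 2/1.0352915 = 1.9318231.
Hence ρ(B_{ω*}) = 1.9318231 − 1 = 0.9318231.
m ≥ 10·ln10 / (−ln 0.9318231) = 326.089; smallest integer m = 327.

m = 327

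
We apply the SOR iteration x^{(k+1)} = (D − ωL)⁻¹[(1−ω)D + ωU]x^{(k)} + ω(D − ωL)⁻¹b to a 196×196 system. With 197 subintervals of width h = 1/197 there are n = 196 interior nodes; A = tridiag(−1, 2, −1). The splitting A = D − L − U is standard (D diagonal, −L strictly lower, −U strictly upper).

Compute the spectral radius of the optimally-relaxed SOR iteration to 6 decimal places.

B_J for the 196×196 system has eigenvalues cos(kπ/197); ρ_J = cos(π/197) = 0.999873.
√(1−ρ_J²) = |sin(π/197)| = 0.0159465
Then 2/(1+√(1−ρ_J²)) = 2/(1+0.0159465); ω* = 2/1.0159465 = 1.968608.
ρ(B_{ω*}) = ω*−1 = 0.968608

ρ_SOR = 0.968608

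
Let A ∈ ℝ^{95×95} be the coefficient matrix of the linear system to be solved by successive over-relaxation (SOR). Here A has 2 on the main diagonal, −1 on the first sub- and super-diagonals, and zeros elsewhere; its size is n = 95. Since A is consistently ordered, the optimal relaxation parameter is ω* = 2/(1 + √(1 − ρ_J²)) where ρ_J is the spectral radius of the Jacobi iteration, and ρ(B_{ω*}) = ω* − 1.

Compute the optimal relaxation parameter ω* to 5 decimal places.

ω* = 1.93664

spectrum of D⁻¹(L+U) = {cos(kπ/96) : 1≤k≤95}; ρ_J = cos(π/96) = 0.99946.
√(1−ρ_J²) simplifies to sin(π/96) = 0.032719.
So ω* = 2/1.032719 = 1.93664 (Young).
ρ(B_{ω*}) = ω*−1 = 0.93664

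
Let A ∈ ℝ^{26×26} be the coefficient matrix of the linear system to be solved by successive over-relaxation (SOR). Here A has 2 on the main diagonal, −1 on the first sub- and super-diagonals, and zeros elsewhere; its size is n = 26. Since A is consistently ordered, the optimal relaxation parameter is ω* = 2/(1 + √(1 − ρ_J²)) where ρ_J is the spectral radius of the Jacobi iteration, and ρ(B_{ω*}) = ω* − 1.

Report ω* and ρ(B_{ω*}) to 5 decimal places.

ω* = 1.79197, ρ_SOR = 0.79197

B_J for the 26×26 system has eigenvalues cos(kπ/27); ρ_J = cos(π/27) = 0.99324.
root = sin(π/27) = 0.116093  (since 1−cos² = sin²).
ω* = 2/(1+0.116093) = 1.79197
ρ_SOR = ω* − 1 = 1.79197 − 1 = 0.79197.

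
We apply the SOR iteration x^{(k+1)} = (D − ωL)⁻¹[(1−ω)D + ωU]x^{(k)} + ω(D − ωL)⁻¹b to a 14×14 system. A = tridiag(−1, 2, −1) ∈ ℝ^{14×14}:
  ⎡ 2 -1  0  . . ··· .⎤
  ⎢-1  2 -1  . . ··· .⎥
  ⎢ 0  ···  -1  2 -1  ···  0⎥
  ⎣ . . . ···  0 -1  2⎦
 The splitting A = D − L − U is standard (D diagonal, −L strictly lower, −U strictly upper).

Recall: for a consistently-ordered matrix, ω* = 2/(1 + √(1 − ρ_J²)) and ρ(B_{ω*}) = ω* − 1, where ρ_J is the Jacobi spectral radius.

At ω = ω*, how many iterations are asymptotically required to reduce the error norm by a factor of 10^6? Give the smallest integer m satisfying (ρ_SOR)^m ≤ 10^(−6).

[ρ_J] n=14: ρ(B_J) = cos(π/(n+1)) = cos(π/15) = 0.9781476.
1 − cos²(π/15) = sin²(π/15) ⇒ √(1−ρ_J²) = sin(π/15) = 0.2079117.
So ω* = 2/1.2079117 = 1.6557502 (Young).
Hence ρ(B_{ω*}) = 1.6557502 − 1 = 0.6557502.
For 6 digits: m = 6·ln10 / (−ln 0.6557502) = 13.8155/0.421975 = 32.740; round up → m = 33.

m = 33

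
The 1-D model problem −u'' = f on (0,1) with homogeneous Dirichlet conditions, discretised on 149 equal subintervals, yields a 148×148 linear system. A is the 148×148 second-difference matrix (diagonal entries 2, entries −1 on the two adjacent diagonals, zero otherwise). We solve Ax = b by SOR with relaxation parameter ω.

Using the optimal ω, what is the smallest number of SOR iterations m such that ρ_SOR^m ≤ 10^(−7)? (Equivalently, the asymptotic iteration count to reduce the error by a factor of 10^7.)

m = 383

n=148: λ(B_J) = 1 − λ(A)/2 = cos(kπ/149); k=1 gives ρ_J = 0.9997777.
√(1 − cos²(π/149)) = sin(π/149) ≈ 0.0210830.
ω* = 2 / (1 + 0.0210830) = 2 / 1.0210830 ≈ 1.9587046.
At ω = 1.9587046 every |λ(B_ω)| = ω−1, so ρ_SOR = 0.9587046.
ρ_SOR^m ≤ 10^(−7) ⇔ m ≥ 7·ln10/(−ln 0.9587046) = 16.1181/0.0421723 = 382.196; m = ⌈382.196⌉ = 383.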